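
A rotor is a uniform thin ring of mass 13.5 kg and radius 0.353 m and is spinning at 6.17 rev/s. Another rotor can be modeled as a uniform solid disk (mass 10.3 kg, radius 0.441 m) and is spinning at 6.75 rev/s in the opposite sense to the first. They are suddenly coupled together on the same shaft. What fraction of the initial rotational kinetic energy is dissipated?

fraction ≈ 0.956

No external torque acts about the common axis, so total angular momentum is conserved.
Moments of inertia: I_A = (13.5)(0.353)² = 1.682 kg·m²; I_B = ½(10.3)(0.441)² = 1.002 kg·m².
Taking A's sense as positive: L = (1.682)(6.17) − (1.002)(6.75) = 3.619 kg·m²·rev/s.
Combined I = 1.682 + 1.002 = 2.684 kg·m².
ω_f = L / I = 3.619 / 2.684 = 1.348 rev/s.
KE_i = ½ΣIω² = 2165 J; KE_f = ½(2.684)(8.472)² = 96.31 J.
Fraction dissipated = (KE_i − KE_f)/KE_i = 0.9555.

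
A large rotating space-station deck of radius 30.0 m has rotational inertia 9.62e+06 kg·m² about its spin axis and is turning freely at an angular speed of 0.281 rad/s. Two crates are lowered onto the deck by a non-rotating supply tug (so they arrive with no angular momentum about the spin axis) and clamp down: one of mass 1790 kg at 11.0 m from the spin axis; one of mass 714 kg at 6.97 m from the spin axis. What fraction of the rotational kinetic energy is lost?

No external torque acts about the spin axis; L_before = L_after.
Added inertia Σmr² = (1790)(11.0)² + (714)(6.97)² = 2.513e+05 kg·m²; I_f = 9.620e+06 + 2.513e+05 = 9.871e+06 kg·m².
ω_f = I_p ω_i / I_f = (9.620e+06)(0.281) / 9.871e+06 = 0.2738 rad/s.
KE_i = ½(9.620e+06)(0.2810 rad/s)² = 3.798e+05 J; KE_f = ½(9.871e+06)(0.2738)² = 3.701e+05 J.
Fraction lost = 0.02546.

fraction ≈ 0.0255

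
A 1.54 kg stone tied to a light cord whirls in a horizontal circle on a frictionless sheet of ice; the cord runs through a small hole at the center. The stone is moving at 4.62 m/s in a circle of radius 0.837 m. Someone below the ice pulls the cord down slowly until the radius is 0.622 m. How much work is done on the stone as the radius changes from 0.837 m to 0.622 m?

The only horizontal force on the mass is along the cord (radial), so it exerts no torque about the hole and angular momentum m v r is conserved.
v₂ = v₁ r₁ / r₂ = (4.62)(0.837) / (0.622) = 6.217 m/s.
W = ΔKE = ½m(v₂² − v₁²) = 13.33 J.

W ≈ 13.3 J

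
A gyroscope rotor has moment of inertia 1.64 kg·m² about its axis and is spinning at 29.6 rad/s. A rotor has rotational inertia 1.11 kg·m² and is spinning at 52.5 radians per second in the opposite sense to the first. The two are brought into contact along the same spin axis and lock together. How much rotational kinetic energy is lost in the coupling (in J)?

No external torque acts about the common axis, so total angular momentum is conserved.
Taking A's sense as positive: L = (1.640)(29.6) − (1.110)(52.5) = -9.731 kg·m²·rad/s.
Combined I = 1.640 + 1.110 = 2.750 kg·m².
ω_f = L / I = -9.731 / 2.750 = -3.539 rad/s.
KE_i = ½ΣIω² = 2248 J; KE_f = ½(2.750)(3.539)² = 17.22 J.

ΔKE lost ≈ 2230 J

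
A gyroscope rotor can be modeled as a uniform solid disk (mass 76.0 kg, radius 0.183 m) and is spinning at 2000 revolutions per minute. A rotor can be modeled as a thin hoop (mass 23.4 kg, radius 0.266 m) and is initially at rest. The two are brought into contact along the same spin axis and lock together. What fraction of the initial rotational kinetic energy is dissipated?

fraction ≈ 0.565

The coupling torques are internal; angular momentum about the shared axis is conserved.
Moments of inertia: I_A = ½(76.0)(0.183)² = 1.273 kg·m²; I_B = (23.4)(0.266)² = 1.656 kg·m².
Taking A's sense as positive: L = (1.273)(2000) = 2545 kg·m²·rpm.
Combined I = 1.273 + 1.656 = 2.928 kg·m².
ω_f = L / I = 2545 / 2.928 = 869.2 rpm.
KE_i = ½ΣIω² = 27910 J; KE_f = ½(2.928)(91.02)² = 12130 J.
Fraction dissipated = (KE_i − KE_f)/KE_i = 0.5654.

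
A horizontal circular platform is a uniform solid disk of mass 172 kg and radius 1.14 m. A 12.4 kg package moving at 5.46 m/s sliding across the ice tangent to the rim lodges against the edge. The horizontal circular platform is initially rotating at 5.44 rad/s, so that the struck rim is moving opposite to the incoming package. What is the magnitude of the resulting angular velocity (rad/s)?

About the central axle the impulsive forces during the collision are internal, so angular momentum about that axis is conserved.
I_p = ½(172)(1.14)² = 111.8 kg·m². Taking the sense of the package's angular momentum as positive, L_{package} = m v R = (12.4)(5.46)(1.14) = 77.18 kg·m²/s.
L_i = −I_p ω_p + m v R = −(111.8)(5.44) + 77.18 = -530.8 kg·m²/s.
After sticking, I_f = I_p + m R² = 111.8 + (12.4)(1.14)² = 127.9 kg·m².
ω_f = L_i / I_f = -530.8 / 127.9 = -4.151 rad/s.

|ω_f| ≈ 4.15 rad/s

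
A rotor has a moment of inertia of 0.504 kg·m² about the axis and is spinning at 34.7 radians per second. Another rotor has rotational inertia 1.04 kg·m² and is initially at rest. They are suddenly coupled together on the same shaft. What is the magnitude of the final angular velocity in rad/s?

|ω_f| ≈ 11.3 rad/s

The coupling torques are internal; angular momentum about the shared axis is conserved.
Taking A's sense as positive: L = (0.5040)(34.7) = 17.49 kg·m²·rad/s.
Combined I = 0.5040 + 1.040 = 1.544 kg·m².
ω_f = L / I = 17.49 / 1.544 = 11.33 rad/s.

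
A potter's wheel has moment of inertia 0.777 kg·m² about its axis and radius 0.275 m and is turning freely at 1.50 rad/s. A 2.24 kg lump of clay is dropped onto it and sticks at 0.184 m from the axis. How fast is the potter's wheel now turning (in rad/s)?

ω_f ≈ 1.37 rad/s

The added mass arrives with no angular momentum about the axis, and any external torque about the axis is negligible, so the system's angular momentum is conserved.
Added inertia Σmr² = (2.24)(0.184)² = 0.07584 kg·m²; I_f = 0.7770 + 0.07584 = 0.8528 kg·m².
ω_f = I_p ω_i / I_f = (0.7770)(1.50) / 0.8528 = 1.367 rad/s.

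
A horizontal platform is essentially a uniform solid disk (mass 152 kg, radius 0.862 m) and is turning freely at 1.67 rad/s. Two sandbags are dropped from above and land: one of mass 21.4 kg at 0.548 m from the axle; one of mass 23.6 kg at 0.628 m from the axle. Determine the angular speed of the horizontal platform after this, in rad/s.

ω_f ≈ 1.31 rad/s

The added mass arrives with no angular momentum about the axle, and any external torque about the axle is negligible, so the system's angular momentum is conserved.
I_p = ½(152)(0.862)² = 56.47 kg·m².
Added inertia Σmr² = (21.4)(0.548)² + (23.6)(0.628)² = 15.73 kg·m²; I_f = 56.47 + 15.73 = 72.21 kg·m².
ω_f = I_p ω_i / I_f = (56.47)(1.67) / 72.21 = 1.306 rad/s.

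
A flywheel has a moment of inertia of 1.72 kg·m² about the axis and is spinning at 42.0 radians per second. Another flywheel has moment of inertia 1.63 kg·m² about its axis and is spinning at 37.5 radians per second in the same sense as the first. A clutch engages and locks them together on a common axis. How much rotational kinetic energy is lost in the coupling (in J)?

ΔKE lost ≈ 8.47 J

The coupling torques are internal; angular momentum about the shared axis is conserved.
Taking A's sense as positive: L = (1.720)(42.0) + (1.630)(37.5) = 133.4 kg·m²·rad/s.
Combined I = 1.720 + 1.630 = 3.350 kg·m².
ω_f = L / I = 133.4 / 3.350 = 39.81 rad/s.
KE_i = ½ΣIω² = 2663 J; KE_f = ½(3.350)(39.81)² = 2655 J.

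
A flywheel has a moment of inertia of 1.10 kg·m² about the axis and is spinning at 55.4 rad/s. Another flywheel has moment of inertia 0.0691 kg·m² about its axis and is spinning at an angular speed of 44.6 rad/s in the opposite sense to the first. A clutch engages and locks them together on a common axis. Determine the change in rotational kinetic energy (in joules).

ΔKE ≈ -325 J

The coupling torques are internal; angular momentum about the shared axis is conserved.
Taking A's sense as positive: L = (1.100)(55.4) − (0.06910)(44.6) = 57.86 kg·m²·rad/s.
Combined I = 1.100 + 0.06910 = 1.169 kg·m².
ω_f = L / I = 57.86 / 1.169 = 49.49 rad/s.
KE_i = ½ΣIω² = 1757 J; KE_f = ½(1.169)(49.49)² = 1432 J.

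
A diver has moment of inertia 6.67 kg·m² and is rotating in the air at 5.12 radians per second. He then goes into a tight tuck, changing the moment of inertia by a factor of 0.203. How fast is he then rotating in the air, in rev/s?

With no external torque about the axis, L is conserved: I₁ω₁ = I₂ω₂.
I₂ = 0.203 × 6.67 = 1.354 kg·m².
ω₂ = I₁ω₁ / I₂ = (6.670)(5.12 rad/s) / (1.354) = 25.22 rad/s = 4.014 rev/s.

ω₂ ≈ 4.01 rev/s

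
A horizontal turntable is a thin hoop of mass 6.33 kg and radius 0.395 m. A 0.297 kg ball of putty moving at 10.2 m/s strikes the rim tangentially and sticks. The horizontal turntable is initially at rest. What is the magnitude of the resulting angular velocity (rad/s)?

|ω_f| ≈ 1.16 rad/s

About the axle the impulsive forces during the collision are internal, so angular momentum about that axis is conserved.
I_p = (6.33)(0.395)² = 0.9876 kg·m². Taking the sense of the ball of putty's angular momentum as positive, L_{ball} = m v R = (0.297)(10.2)(0.395) = 1.197 kg·m²/s.
L_i = 0 + 1.197 = 1.197 kg·m²/s.
After sticking, I_f = I_p + m R² = 0.9876 + (0.297)(0.395)² = 1.034 kg·m².
ω_f = L_i / I_f = 1.197 / 1.034 = 1.157 rad/s.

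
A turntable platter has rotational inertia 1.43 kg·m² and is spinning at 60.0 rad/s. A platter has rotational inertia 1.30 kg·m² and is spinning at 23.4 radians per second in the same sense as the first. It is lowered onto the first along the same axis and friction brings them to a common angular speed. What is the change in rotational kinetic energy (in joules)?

No external torque acts about the common axis, so total angular momentum is conserved.
Taking A's sense as positive: L = (1.430)(60.0) + (1.300)(23.4) = 116.2 kg·m²·rad/s.
Combined I = 1.430 + 1.300 = 2.730 kg·m².
ω_f = L / I = 116.2 / 2.730 = 42.57 rad/s.
KE_i = ½ΣIω² = 2930 J; KE_f = ½(2.730)(42.57)² = 2474 J.

ΔKE ≈ -456 J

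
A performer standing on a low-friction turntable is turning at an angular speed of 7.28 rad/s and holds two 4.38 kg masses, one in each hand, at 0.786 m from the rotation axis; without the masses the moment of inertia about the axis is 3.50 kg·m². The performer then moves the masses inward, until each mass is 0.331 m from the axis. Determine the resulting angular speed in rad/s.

With no external torque about the axis, L is conserved: I₁ω₁ = I₂ω₂.
I₁ = 3.50 + 2(4.38)(0.786)² = 8.912 kg·m²; I₂ = 3.50 + 2(4.38)(0.331)² = 4.460 kg·m².
ω₂ = I₁ω₁ / I₂ = (8.912)(7.28 rad/s) / (4.460) = 14.55 rad/s.

ω₂ ≈ 14.5 rad/s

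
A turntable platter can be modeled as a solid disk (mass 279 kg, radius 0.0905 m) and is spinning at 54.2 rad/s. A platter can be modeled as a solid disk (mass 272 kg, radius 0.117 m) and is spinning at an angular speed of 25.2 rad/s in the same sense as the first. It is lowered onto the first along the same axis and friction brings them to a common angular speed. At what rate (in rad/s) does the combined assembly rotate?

|ω_f| ≈ 36.2 rad/s

No external torque acts about the common axis, so total angular momentum is conserved.
Moments of inertia: I_A = ½(279)(0.0905)² = 1.143 kg·m²; I_B = ½(272)(0.117)² = 1.862 kg·m².
Taking A's sense as positive: L = (1.143)(54.2) + (1.862)(25.2) = 108.8 kg·m²·rad/s.
Combined I = 1.143 + 1.862 = 3.004 kg·m².
ω_f = L / I = 108.8 / 3.004 = 36.23 rad/s.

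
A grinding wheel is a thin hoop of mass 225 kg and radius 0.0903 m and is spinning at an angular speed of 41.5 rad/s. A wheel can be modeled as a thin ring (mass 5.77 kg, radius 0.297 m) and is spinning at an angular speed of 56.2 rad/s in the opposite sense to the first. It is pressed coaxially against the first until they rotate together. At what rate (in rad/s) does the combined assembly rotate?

|ω_f| ≈ 20.3 rad/s

The coupling torques are internal; angular momentum about the shared axis is conserved.
Moments of inertia: I_A = (225)(0.0903)² = 1.835 kg·m²; I_B = (5.77)(0.297)² = 0.5090 kg·m².
Taking A's sense as positive: L = (1.835)(41.5) − (0.5090)(56.2) = 47.53 kg·m²·rad/s.
Combined I = 1.835 + 0.5090 = 2.344 kg·m².
ω_f = L / I = 47.53 / 2.344 = 20.28 rad/s.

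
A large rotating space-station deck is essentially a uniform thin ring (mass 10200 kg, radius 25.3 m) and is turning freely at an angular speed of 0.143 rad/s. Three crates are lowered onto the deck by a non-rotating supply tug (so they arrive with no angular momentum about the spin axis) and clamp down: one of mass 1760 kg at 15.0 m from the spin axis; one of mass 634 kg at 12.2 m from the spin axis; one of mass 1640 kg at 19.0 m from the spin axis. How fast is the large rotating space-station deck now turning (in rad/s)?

The added mass arrives with no angular momentum about the spin axis, and any external torque about the spin axis is negligible, so the system's angular momentum is conserved.
I_p = (10200)(25.3)² = 6.529e+06 kg·m².
Added inertia Σmr² = (1760)(15.0)² + (634)(12.2)² + (1640)(19.0)² = 1.082e+06 kg·m²; I_f = 6.529e+06 + 1.082e+06 = 7.611e+06 kg·m².
ω_f = I_p ω_i / I_f = (6.529e+06)(0.143) / 7.611e+06 = 0.1227 rad/s.

ω_f ≈ 0.123 rad/s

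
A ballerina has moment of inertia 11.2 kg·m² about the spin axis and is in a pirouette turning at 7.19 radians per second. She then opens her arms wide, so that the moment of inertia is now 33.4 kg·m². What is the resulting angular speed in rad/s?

No external torque acts about the spin axis, so angular momentum is conserved.
ω₂ = I₁ω₁ / I₂ = (11.20)(7.19 rad/s) / (33.40) = 2.411 rad/s.

ω₂ ≈ 2.41 rad/s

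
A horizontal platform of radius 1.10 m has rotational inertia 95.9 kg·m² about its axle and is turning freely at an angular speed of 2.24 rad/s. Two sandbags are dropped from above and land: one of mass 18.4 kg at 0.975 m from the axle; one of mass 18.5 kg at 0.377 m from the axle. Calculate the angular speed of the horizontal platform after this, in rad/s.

The added mass arrives with no angular momentum about the axle, and any external torque about the axle is negligible, so the system's angular momentum is conserved.
Added inertia Σmr² = (18.4)(0.975)² + (18.5)(0.377)² = 20.12 kg·m²; I_f = 95.90 + 20.12 = 116.0 kg·m².
ω_f = I_p ω_i / I_f = (95.90)(2.24) / 116.0 = 1.852 rad/s.

ω_f ≈ 1.85 rad/s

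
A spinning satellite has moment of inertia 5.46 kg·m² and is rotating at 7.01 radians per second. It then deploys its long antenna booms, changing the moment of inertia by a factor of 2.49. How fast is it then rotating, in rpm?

ω₂ ≈ 26.9 rpm

With no external torque about the axis, L is conserved: I₁ω₁ = I₂ω₂.
I₂ = 2.49 × 5.46 = 13.60 kg·m².
ω₂ = I₁ω₁ / I₂ = (5.460)(7.01 rad/s) / (13.60) = 2.815 rad/s = 26.88 rpm.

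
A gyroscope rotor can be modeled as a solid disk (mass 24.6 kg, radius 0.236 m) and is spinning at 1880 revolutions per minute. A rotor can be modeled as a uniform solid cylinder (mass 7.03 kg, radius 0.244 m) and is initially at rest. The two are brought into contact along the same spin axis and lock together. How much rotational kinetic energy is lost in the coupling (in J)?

No external torque acts about the common axis, so total angular momentum is conserved.
Moments of inertia: I_A = ½(24.6)(0.236)² = 0.6851 kg·m²; I_B = ½(7.03)(0.244)² = 0.2093 kg·m².
Taking A's sense as positive: L = (0.6851)(1880) = 1288 kg·m²·rpm.
Combined I = 0.6851 + 0.2093 = 0.8943 kg·m².
ω_f = L / I = 1288 / 0.8943 = 1440 rpm.
KE_i = ½ΣIω² = 13280 J; KE_f = ½(0.8943)(150.8)² = 10170 J.

ΔKE lost ≈ 3110 J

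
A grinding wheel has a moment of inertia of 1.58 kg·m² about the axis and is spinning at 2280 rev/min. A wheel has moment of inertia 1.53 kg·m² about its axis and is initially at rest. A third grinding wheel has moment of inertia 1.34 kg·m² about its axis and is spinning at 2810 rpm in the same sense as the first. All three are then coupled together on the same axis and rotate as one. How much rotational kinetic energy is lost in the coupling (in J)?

The coupling torques are internal; angular momentum about the shared axis is conserved.
Taking A's sense as positive: L = (1.580)(2280) + (1.340)(2810) = 7368 kg·m²·rpm.
Combined I = 1.580 + 1.530 + 1.340 = 4.450 kg·m².
ω_f = L / I = 7368 / 4.450 = 1656 rpm.
KE_i = ½ΣIω² = 1.031e+05 J; KE_f = ½(4.450)(173.4)² = 66890 J.

ΔKE lost ≈ 36200 J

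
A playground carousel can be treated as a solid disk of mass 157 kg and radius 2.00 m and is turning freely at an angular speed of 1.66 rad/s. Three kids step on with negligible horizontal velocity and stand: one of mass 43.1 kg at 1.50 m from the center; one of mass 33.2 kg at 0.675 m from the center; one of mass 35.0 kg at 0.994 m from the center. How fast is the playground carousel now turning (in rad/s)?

The added mass arrives with no angular momentum about the center, and any external torque about the center is negligible, so the system's angular momentum is conserved.
I_p = ½(157)(2.00)² = 314.0 kg·m².
Added inertia Σmr² = (43.1)(1.50)² + (33.2)(0.675)² + (35.0)(0.994)² = 146.7 kg·m²; I_f = 314.0 + 146.7 = 460.7 kg·m².
ω_f = I_p ω_i / I_f = (314.0)(1.66) / 460.7 = 1.131 rad/s.

ω_f ≈ 1.13 rad/s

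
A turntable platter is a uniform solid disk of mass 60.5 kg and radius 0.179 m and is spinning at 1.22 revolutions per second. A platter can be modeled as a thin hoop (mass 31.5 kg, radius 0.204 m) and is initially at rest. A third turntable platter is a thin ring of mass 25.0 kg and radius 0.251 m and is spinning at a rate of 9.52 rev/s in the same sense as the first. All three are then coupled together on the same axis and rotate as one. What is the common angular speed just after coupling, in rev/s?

|ω_f| ≈ 4.20 rev/s

No external torque acts about the common axis, so total angular momentum is conserved.
Moments of inertia: I_A = ½(60.5)(0.179)² = 0.9692 kg·m²; I_B = (31.5)(0.204)² = 1.311 kg·m²; I_C = (25.0)(0.251)² = 1.575 kg·m².
Taking A's sense as positive: L = (0.9692)(1.22) + (1.575)(9.52) = 16.18 kg·m²·rev/s.
Combined I = 0.9692 + 1.311 + 1.575 = 3.855 kg·m².
ω_f = L / I = 16.18 / 3.855 = 4.196 rev/s.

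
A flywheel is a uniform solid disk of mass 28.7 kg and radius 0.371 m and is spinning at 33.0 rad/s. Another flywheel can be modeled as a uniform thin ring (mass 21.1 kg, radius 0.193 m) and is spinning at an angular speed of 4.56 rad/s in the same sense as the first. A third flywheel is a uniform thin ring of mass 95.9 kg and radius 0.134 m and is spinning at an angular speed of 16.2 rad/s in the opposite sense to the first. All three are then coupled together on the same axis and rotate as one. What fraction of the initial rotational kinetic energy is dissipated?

fraction ≈ 0.858

No external torque acts about the common axis, so total angular momentum is conserved.
Moments of inertia: I_A = ½(28.7)(0.371)² = 1.975 kg·m²; I_B = (21.1)(0.193)² = 0.7860 kg·m²; I_C = (95.9)(0.134)² = 1.722 kg·m².
Taking A's sense as positive: L = (1.975)(33.0) + (0.7860)(4.56) − (1.722)(16.2) = 40.87 kg·m²·rad/s.
Combined I = 1.975 + 0.7860 + 1.722 = 4.483 kg·m².
ω_f = L / I = 40.87 / 4.483 = 9.116 rad/s.
KE_i = ½ΣIω² = 1310 J; KE_f = ½(4.483)(9.116)² = 186.3 J.
Fraction dissipated = (KE_i − KE_f)/KE_i = 0.8578.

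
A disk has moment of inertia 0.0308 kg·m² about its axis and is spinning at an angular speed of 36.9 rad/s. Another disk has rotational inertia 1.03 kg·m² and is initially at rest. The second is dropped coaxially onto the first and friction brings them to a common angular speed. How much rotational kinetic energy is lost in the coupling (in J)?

The coupling torques are internal; angular momentum about the shared axis is conserved.
Taking A's sense as positive: L = (0.03080)(36.9) = 1.137 kg·m²·rad/s.
Combined I = 0.03080 + 1.030 = 1.061 kg·m².
ω_f = L / I = 1.137 / 1.061 = 1.071 rad/s.
KE_i = ½ΣIω² = 20.97 J; KE_f = ½(1.061)(1.071)² = 0.6088 J.

ΔKE lost ≈ 20.4 J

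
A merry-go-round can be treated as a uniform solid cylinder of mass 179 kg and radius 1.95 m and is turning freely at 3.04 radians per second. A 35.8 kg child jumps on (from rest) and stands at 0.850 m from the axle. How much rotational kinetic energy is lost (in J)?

The added mass arrives with no angular momentum about the axle, and any external torque about the axle is negligible, so the system's angular momentum is conserved.
I_p = ½(179)(1.95)² = 340.3 kg·m².
Added inertia Σmr² = (35.8)(0.850)² = 25.87 kg·m²; I_f = 340.3 + 25.87 = 366.2 kg·m².
ω_f = I_p ω_i / I_f = (340.3)(3.04) / 366.2 = 2.825 rad/s.
KE_i = ½(340.3)(3.040 rad/s)² = 1573 J; KE_f = ½(366.2)(2.825)² = 1461 J.

energy lost ≈ 111 J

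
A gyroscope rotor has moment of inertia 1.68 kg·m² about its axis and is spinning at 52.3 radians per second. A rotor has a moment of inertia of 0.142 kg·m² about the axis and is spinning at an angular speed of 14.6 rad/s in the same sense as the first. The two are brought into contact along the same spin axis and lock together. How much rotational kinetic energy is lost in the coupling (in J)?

ΔKE lost ≈ 93.0 J

No external torque acts about the common axis, so total angular momentum is conserved.
Taking A's sense as positive: L = (1.680)(52.3) + (0.1420)(14.6) = 89.94 kg·m²·rad/s.
Combined I = 1.680 + 0.1420 = 1.822 kg·m².
ω_f = L / I = 89.94 / 1.822 = 49.36 rad/s.
KE_i = ½ΣIω² = 2313 J; KE_f = ½(1.822)(49.36)² = 2220 J.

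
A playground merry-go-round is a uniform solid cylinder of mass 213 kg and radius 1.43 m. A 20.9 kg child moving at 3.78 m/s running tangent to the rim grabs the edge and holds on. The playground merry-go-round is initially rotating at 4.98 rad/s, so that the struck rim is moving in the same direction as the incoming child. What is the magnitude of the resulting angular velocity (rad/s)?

About the axle the impulsive forces during the collision are internal, so angular momentum about that axis is conserved.
I_p = ½(213)(1.43)² = 217.8 kg·m². Taking the sense of the child's angular momentum as positive, L_{child} = m v R = (20.9)(3.78)(1.43) = 113.0 kg·m²/s.
L_i = +I_p ω_p + m v R = +(217.8)(4.98) + 113.0 = 1198 kg·m²/s.
After sticking, I_f = I_p + m R² = 217.8 + (20.9)(1.43)² = 260.5 kg·m².
ω_f = L_i / I_f = 1198 / 260.5 = 4.597 rad/s.

|ω_f| ≈ 4.60 rad/s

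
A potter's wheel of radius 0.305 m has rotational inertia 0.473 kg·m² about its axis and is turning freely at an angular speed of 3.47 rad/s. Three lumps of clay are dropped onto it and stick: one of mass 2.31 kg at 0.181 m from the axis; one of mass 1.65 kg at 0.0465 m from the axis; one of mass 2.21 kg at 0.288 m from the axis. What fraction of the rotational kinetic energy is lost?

No external torque acts about the axis; L_before = L_after.
Added inertia Σmr² = (2.31)(0.181)² + (1.65)(0.0465)² + (2.21)(0.288)² = 0.2626 kg·m²; I_f = 0.4730 + 0.2626 = 0.7356 kg·m².
ω_f = I_p ω_i / I_f = (0.4730)(3.47) / 0.7356 = 2.231 rad/s.
KE_i = ½(0.4730)(3.470 rad/s)² = 2.848 J; KE_f = ½(0.7356)(2.231)² = 1.831 J.
Fraction lost = 0.3569.

fraction ≈ 0.357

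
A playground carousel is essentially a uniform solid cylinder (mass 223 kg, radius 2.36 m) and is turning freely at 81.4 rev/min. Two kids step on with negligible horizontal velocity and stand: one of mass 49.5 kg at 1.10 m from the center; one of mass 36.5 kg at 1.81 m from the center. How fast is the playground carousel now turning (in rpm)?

The added mass arrives with no angular momentum about the center, and any external torque about the center is negligible, so the system's angular momentum is conserved.
I_p = ½(223)(2.36)² = 621.0 kg·m².
Added inertia Σmr² = (49.5)(1.10)² + (36.5)(1.81)² = 179.5 kg·m²; I_f = 621.0 + 179.5 = 800.5 kg·m².
ω_f = I_p ω_i / I_f = (621.0)(81.4) / 800.5 = 63.15 rpm.

ω_f ≈ 63.1 rpm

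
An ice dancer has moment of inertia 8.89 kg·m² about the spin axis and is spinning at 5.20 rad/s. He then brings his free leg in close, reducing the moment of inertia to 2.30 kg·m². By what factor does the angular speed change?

ω₂/ω₁ ≈ 3.87

Angular momentum about the spin axis is conserved since the torque about it is zero.
ω₂/ω₁ = I₁/I₂ = 8.890 / 2.300 = 3.865.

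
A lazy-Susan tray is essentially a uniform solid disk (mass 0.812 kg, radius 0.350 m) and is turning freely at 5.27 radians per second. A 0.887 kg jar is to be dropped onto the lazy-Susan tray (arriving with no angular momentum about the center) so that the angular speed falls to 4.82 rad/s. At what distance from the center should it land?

r ≈ 0.0724 m

The added mass arrives with no angular momentum about the center, and any external torque about the center is negligible, so the system's angular momentum is conserved.
I_p = ½(0.812)(0.350)² = 0.04974 kg·m².
I_p ω_i = (I_p + m r²) ω_f ⇒ m r² = I_p(ω_i/ω_f − 1) = 0.04974(5.27/4.82 − 1) = 0.004643 kg·m².
r = √(0.004643/0.887) = 0.07235 m.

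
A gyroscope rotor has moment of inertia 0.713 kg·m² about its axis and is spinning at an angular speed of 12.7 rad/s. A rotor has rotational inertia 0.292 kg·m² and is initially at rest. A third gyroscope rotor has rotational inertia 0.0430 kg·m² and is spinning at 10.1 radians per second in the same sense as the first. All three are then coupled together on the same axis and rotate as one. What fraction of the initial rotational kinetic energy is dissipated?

fraction ≈ 0.280

No external torque acts about the common axis, so total angular momentum is conserved.
Taking A's sense as positive: L = (0.7130)(12.7) + (0.04300)(10.1) = 9.489 kg·m²·rad/s.
Combined I = 0.7130 + 0.2920 + 0.04300 = 1.048 kg·m².
ω_f = L / I = 9.489 / 1.048 = 9.055 rad/s.
KE_i = ½ΣIω² = 59.69 J; KE_f = ½(1.048)(9.055)² = 42.96 J.
Fraction dissipated = (KE_i − KE_f)/KE_i = 0.2803.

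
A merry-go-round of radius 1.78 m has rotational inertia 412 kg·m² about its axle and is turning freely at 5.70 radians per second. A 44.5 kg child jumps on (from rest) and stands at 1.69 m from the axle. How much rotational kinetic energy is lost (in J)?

energy lost ≈ 1580 J

The added mass arrives with no angular momentum about the axle, and any external torque about the axle is negligible, so the system's angular momentum is conserved.
Added inertia Σmr² = (44.5)(1.69)² = 127.1 kg·m²; I_f = 412.0 + 127.1 = 539.1 kg·m².
ω_f = I_p ω_i / I_f = (412.0)(5.70) / 539.1 = 4.356 rad/s.
KE_i = ½(412.0)(5.700 rad/s)² = 6693 J; KE_f = ½(539.1)(4.356)² = 5115 J.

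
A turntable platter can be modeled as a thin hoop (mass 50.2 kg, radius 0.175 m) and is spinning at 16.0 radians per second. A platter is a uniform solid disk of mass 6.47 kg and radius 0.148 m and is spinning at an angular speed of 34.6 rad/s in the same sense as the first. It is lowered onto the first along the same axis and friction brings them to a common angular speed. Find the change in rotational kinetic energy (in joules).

ΔKE ≈ -11.7 J

The coupling torques are internal; angular momentum about the shared axis is conserved.
Moments of inertia: I_A = (50.2)(0.175)² = 1.537 kg·m²; I_B = ½(6.47)(0.148)² = 0.07086 kg·m².
Taking A's sense as positive: L = (1.537)(16.0) + (0.07086)(34.6) = 27.05 kg·m²·rad/s.
Combined I = 1.537 + 0.07086 = 1.608 kg·m².
ω_f = L / I = 27.05 / 1.608 = 16.82 rad/s.
KE_i = ½ΣIω² = 239.2 J; KE_f = ½(1.608)(16.82)² = 227.5 J.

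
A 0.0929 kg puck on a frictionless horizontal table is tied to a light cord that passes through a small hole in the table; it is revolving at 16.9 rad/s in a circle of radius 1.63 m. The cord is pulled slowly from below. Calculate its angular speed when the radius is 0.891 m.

ω₂ ≈ 56.6 rad/s

No torque about the axis ⇒ m r₁² ω₁ = m r₂² ω₂.
ω₂ = ω₁ (r₁/r₂)² = (16.9)(1.63/0.891)² = 56.56 rad/s.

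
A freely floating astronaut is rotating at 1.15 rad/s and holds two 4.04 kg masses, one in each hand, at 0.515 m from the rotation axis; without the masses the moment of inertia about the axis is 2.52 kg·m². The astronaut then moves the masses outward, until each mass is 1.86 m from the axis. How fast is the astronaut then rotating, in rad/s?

ω₂ ≈ 0.176 rad/s

With no external torque about the axis, L is conserved: I₁ω₁ = I₂ω₂.
I₁ = 2.52 + 2(4.04)(0.515)² = 4.663 kg·m²; I₂ = 2.52 + 2(4.04)(1.86)² = 30.47 kg·m².
ω₂ = I₁ω₁ / I₂ = (4.663)(1.15 rad/s) / (30.47) = 0.1760 rad/s.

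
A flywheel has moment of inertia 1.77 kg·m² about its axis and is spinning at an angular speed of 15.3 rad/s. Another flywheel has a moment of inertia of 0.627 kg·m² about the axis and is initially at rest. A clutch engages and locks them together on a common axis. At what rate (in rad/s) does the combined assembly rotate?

No external torque acts about the common axis, so total angular momentum is conserved.
Taking A's sense as positive: L = (1.770)(15.3) = 27.08 kg·m²·rad/s.
Combined I = 1.770 + 0.6270 = 2.397 kg·m².
ω_f = L / I = 27.08 / 2.397 = 11.30 rad/s.

|ω_f| ≈ 11.3 rad/s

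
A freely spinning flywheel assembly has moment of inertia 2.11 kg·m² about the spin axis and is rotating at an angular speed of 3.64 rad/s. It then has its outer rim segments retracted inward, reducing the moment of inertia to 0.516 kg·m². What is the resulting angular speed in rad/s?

No external torque acts about the spin axis, so angular momentum is conserved.
ω₂ = I₁ω₁ / I₂ = (2.110)(3.64 rad/s) / (0.5160) = 14.88 rad/s.

ω₂ ≈ 14.9 rad/s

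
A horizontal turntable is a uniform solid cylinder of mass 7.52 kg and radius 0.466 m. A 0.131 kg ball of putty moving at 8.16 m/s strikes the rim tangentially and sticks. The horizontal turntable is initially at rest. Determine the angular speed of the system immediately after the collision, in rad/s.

The axle reaction passes through the axle and exerts no torque about it; angular momentum about the axle is conserved through the impact.
I_p = ½(7.52)(0.466)² = 0.8165 kg·m². Taking the sense of the ball of putty's angular momentum as positive, L_{ball} = m v R = (0.131)(8.16)(0.466) = 0.4981 kg·m²/s.
L_i = 0 + 0.4981 = 0.4981 kg·m²/s.
After sticking, I_f = I_p + m R² = 0.8165 + (0.131)(0.466)² = 0.8450 kg·m².
ω_f = L_i / I_f = 0.4981 / 0.8450 = 0.5895 rad/s.

|ω_f| ≈ 0.590 rad/s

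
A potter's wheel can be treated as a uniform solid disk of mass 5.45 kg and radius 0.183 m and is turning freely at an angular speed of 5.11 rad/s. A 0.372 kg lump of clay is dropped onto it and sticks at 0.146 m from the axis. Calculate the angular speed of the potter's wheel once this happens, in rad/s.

ω_f ≈ 4.70 rad/s

The added mass arrives with no angular momentum about the axis, and any external torque about the axis is negligible, so the system's angular momentum is conserved.
I_p = ½(5.45)(0.183)² = 0.09126 kg·m².
Added inertia Σmr² = (0.372)(0.146)² = 0.007930 kg·m²; I_f = 0.09126 + 0.007930 = 0.09919 kg·m².
ω_f = I_p ω_i / I_f = (0.09126)(5.11) / 0.09919 = 4.701 rad/s.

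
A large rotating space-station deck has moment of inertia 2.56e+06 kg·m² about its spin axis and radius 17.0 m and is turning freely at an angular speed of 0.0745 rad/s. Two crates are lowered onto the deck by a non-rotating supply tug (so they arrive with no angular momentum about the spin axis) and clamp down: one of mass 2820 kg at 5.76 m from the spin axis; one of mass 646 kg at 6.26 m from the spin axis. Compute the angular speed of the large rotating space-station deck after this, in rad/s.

ω_f ≈ 0.0712 rad/s

The added mass arrives with no angular momentum about the spin axis, and any external torque about the spin axis is negligible, so the system's angular momentum is conserved.
Added inertia Σmr² = (2820)(5.76)² + (646)(6.26)² = 1.189e+05 kg·m²; I_f = 2.560e+06 + 1.189e+05 = 2.679e+06 kg·m².
ω_f = I_p ω_i / I_f = (2.560e+06)(0.0745) / 2.679e+06 = 0.07119 rad/s.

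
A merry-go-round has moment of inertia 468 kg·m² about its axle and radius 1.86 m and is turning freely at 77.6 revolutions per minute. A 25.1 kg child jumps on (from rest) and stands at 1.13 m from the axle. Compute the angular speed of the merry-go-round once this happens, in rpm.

No external torque acts about the axle; L_before = L_after.
Added inertia Σmr² = (25.1)(1.13)² = 32.05 kg·m²; I_f = 468.0 + 32.05 = 500.1 kg·m².
ω_f = I_p ω_i / I_f = (468.0)(77.6) / 500.1 = 72.63 rpm.

ω_f ≈ 72.6 rpm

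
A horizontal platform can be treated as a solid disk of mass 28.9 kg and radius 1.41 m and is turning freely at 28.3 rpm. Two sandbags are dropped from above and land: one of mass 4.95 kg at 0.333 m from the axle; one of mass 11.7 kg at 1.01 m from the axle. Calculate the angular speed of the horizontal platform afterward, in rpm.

ω_f ≈ 19.7 rpm

The added mass arrives with no angular momentum about the axle, and any external torque about the axle is negligible, so the system's angular momentum is conserved.
I_p = ½(28.9)(1.41)² = 28.73 kg·m².
Added inertia Σmr² = (4.95)(0.333)² + (11.7)(1.01)² = 12.48 kg·m²; I_f = 28.73 + 12.48 = 41.21 kg·m².
ω_f = I_p ω_i / I_f = (28.73)(28.3) / 41.21 = 19.73 rpm.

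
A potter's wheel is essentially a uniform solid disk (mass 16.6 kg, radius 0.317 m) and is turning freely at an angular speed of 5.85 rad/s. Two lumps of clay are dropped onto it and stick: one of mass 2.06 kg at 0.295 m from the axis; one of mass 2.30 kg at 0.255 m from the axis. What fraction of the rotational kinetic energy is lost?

fraction ≈ 0.283

No external torque acts about the axis; L_before = L_after.
I_p = ½(16.6)(0.317)² = 0.8341 kg·m².
Added inertia Σmr² = (2.06)(0.295)² + (2.30)(0.255)² = 0.3288 kg·m²; I_f = 0.8341 + 0.3288 = 1.163 kg·m².
ω_f = I_p ω_i / I_f = (0.8341)(5.85) / 1.163 = 4.196 rad/s.
KE_i = ½(0.8341)(5.850 rad/s)² = 14.27 J; KE_f = ½(1.163)(4.196)² = 10.24 J.
Fraction lost = 0.2828.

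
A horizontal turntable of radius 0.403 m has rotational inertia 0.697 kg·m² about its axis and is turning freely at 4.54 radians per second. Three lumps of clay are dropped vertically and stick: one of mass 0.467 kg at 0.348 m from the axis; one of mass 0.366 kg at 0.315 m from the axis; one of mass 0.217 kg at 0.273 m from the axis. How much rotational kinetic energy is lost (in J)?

No external torque acts about the axis; L_before = L_after.
Added inertia Σmr² = (0.467)(0.348)² + (0.366)(0.315)² + (0.217)(0.273)² = 0.1090 kg·m²; I_f = 0.6970 + 0.1090 = 0.8060 kg·m².
ω_f = I_p ω_i / I_f = (0.6970)(4.54) / 0.8060 = 3.926 rad/s.
KE_i = ½(0.6970)(4.540 rad/s)² = 7.183 J; KE_f = ½(0.8060)(3.926)² = 6.211 J.

energy lost ≈ 0.972 J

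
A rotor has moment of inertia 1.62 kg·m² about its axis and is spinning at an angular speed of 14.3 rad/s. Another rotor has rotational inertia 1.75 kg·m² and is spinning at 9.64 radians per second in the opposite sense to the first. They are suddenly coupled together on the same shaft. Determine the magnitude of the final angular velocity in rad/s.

|ω_f| ≈ 1.87 rad/s

The coupling torques are internal; angular momentum about the shared axis is conserved.
Taking A's sense as positive: L = (1.620)(14.3) − (1.750)(9.64) = 6.296 kg·m²·rad/s.
Combined I = 1.620 + 1.750 = 3.370 kg·m².
ω_f = L / I = 6.296 / 3.370 = 1.868 rad/s.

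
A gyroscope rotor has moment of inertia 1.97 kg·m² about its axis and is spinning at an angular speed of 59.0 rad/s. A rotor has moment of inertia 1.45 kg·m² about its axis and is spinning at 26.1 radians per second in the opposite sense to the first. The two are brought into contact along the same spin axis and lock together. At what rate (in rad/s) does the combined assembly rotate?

|ω_f| ≈ 22.9 rad/s

The coupling torques are internal; angular momentum about the shared axis is conserved.
Taking A's sense as positive: L = (1.970)(59.0) − (1.450)(26.1) = 78.39 kg·m²·rad/s.
Combined I = 1.970 + 1.450 = 3.420 kg·m².
ω_f = L / I = 78.39 / 3.420 = 22.92 rad/s.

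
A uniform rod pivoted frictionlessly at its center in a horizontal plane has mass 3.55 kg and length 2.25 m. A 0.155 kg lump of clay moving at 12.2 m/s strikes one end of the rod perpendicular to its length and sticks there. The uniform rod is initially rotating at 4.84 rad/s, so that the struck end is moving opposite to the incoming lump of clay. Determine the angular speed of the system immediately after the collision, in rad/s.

The axle reaction passes through the pivot and exerts no torque about it; angular momentum about the pivot is conserved through the impact.
I_p = (1/12)(3.55)(2.25)² = 1.498 kg·m². Taking the sense of the lump of clay's angular momentum as positive, L_{lump} = m v R = (0.155)(12.2)(2.25/2) = 2.127 kg·m²/s.
L_i = −I_p ω_p + m v R = −(1.498)(4.84) + 2.127 = -5.121 kg·m²/s.
After sticking, I_f = I_p + m R² = 1.498 + (0.155)(2.25/2)² = 1.694 kg·m².
ω_f = L_i / I_f = -5.121 / 1.694 = -3.023 rad/s.

|ω_f| ≈ 3.02 rad/s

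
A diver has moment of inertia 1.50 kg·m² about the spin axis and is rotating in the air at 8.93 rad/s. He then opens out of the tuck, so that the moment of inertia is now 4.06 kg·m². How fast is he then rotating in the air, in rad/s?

ω₂ ≈ 3.30 rad/s

With no external torque about the axis, L is conserved: I₁ω₁ = I₂ω₂.
ω₂ = I₁ω₁ / I₂ = (1.500)(8.93 rad/s) / (4.060) = 3.299 rad/s.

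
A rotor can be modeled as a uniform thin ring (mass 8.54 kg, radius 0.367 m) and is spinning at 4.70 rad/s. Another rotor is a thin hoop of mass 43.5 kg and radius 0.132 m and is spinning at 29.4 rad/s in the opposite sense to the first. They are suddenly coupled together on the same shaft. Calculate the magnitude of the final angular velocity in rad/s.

The coupling torques are internal; angular momentum about the shared axis is conserved.
Moments of inertia: I_A = (8.54)(0.367)² = 1.150 kg·m²; I_B = (43.5)(0.132)² = 0.7579 kg·m².
Taking A's sense as positive: L = (1.150)(4.70) − (0.7579)(29.4) = -16.88 kg·m²·rad/s.
Combined I = 1.150 + 0.7579 = 1.908 kg·m².
ω_f = L / I = -16.88 / 1.908 = -8.845 rad/s.

|ω_f| ≈ 8.84 rad/s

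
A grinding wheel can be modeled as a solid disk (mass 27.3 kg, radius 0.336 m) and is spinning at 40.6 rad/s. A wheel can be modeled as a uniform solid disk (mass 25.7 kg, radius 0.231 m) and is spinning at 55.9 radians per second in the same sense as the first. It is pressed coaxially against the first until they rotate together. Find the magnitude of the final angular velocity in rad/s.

|ω_f| ≈ 45.3 rad/s

No external torque acts about the common axis, so total angular momentum is conserved.
Moments of inertia: I_A = ½(27.3)(0.336)² = 1.541 kg·m²; I_B = ½(25.7)(0.231)² = 0.6857 kg·m².
Taking A's sense as positive: L = (1.541)(40.6) + (0.6857)(55.9) = 100.9 kg·m²·rad/s.
Combined I = 1.541 + 0.6857 = 2.227 kg·m².
ω_f = L / I = 100.9 / 2.227 = 45.31 rad/s.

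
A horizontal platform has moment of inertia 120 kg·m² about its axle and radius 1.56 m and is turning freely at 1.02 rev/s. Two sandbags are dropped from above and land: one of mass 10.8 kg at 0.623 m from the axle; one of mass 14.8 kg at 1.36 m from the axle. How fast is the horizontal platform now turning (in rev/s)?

ω_f ≈ 0.808 rev/s

The added mass arrives with no angular momentum about the axle, and any external torque about the axle is negligible, so the system's angular momentum is conserved.
Added inertia Σmr² = (10.8)(0.623)² + (14.8)(1.36)² = 31.57 kg·m²; I_f = 120.0 + 31.57 = 151.6 kg·m².
ω_f = I_p ω_i / I_f = (120.0)(1.02) / 151.6 = 0.8076 rev/s.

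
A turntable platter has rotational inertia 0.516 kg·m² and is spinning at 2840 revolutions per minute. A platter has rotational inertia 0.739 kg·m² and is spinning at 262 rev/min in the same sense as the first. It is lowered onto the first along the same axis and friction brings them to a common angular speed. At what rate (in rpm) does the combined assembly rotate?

|ω_f| ≈ 1320 rpm

The coupling torques are internal; angular momentum about the shared axis is conserved.
Taking A's sense as positive: L = (0.5160)(2840) + (0.7390)(262) = 1659 kg·m²·rpm.
Combined I = 0.5160 + 0.7390 = 1.255 kg·m².
ω_f = L / I = 1659 / 1.255 = 1322 rpm.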